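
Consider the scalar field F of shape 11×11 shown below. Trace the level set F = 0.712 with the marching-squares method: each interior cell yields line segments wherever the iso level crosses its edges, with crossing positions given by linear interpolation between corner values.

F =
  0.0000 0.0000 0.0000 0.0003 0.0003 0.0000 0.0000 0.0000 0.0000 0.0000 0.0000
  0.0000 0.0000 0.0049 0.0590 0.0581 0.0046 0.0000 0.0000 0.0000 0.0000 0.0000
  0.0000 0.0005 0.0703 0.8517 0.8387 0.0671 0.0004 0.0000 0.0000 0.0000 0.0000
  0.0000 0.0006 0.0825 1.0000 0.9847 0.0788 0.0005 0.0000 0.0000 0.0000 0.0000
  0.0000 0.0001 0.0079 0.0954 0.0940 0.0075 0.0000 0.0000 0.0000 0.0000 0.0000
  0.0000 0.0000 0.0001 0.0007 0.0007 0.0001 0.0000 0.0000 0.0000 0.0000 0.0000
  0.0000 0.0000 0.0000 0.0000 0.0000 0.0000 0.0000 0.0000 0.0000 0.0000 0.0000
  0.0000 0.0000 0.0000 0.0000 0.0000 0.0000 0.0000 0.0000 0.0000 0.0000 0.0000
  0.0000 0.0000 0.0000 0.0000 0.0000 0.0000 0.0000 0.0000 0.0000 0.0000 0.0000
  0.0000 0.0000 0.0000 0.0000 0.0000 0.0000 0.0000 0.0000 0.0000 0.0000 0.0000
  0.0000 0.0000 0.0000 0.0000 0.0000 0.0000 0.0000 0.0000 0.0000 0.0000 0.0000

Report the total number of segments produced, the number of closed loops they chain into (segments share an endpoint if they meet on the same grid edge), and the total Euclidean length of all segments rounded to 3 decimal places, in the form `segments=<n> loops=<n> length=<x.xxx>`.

segments=8 loops=1 length=5.377

cell (1,2): code 0100 → (1.824,3.000)–(2.000,2.821)
cell (1,3): code 1100 → (1.838,4.000)–(1.824,3.000)
cell (1,4): code 1000 → (2.000,4.164)–(1.838,4.000)
cell (2,2): code 0110 → (2.000,2.821)–(3.000,2.686)
cell (2,4): code 1001 → (3.000,4.301)–(2.000,4.164)
cell (3,2): code 0010 → (3.000,2.686)–(3.318,3.000)
cell (3,3): code 0011 → (3.318,3.000)–(3.306,4.000)
cell (3,4): code 0001 → (3.306,4.000)–(3.000,4.301)
total: 8 segments, chained into 1 closed loop(s), length Σ = 5.376957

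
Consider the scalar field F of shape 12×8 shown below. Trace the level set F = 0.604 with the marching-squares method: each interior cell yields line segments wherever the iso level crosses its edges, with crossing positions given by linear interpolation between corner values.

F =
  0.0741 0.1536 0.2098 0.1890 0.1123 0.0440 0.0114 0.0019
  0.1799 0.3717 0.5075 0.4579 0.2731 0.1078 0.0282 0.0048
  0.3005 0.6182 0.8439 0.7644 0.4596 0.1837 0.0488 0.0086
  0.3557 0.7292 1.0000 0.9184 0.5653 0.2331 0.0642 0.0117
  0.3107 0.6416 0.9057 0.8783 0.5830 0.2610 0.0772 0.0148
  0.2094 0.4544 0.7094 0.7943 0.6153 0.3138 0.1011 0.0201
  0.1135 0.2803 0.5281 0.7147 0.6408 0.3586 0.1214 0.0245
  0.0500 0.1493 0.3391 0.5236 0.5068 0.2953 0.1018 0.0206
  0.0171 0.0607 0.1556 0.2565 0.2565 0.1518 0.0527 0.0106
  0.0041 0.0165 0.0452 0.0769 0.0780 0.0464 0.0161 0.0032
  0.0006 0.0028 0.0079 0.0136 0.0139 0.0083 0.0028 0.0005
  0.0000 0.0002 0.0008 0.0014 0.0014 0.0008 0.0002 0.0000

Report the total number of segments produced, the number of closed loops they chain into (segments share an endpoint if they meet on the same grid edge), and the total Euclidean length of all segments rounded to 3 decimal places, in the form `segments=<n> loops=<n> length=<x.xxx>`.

segments=18 loops=1 length=13.867

cell (1,0): code 0100 → (1.942,1.000)–(2.000,0.955)
cell (1,1): code 1100 → (1.287,2.000)–(1.942,1.000)
cell (1,2): code 1100 → (1.477,3.000)–(1.287,2.000)
cell (1,3): code 1000 → (2.000,3.526)–(1.477,3.000)
cell (2,0): code 0110 → (2.000,0.955)–(3.000,0.665)
cell (2,3): code 1001 → (3.000,3.890)–(2.000,3.526)
cell (3,0): code 0110 → (3.000,0.665)–(4.000,0.886)
cell (3,3): code 1001 → (4.000,3.929)–(3.000,3.890)
cell (4,0): code 0010 → (4.000,0.886)–(4.201,1.000)
cell (4,1): code 0111 → (4.201,1.000)–(5.000,1.587)
cell (4,3): code 1101 → (4.650,4.000)–(4.000,3.929)
cell (4,4): code 1000 → (5.000,4.037)–(4.650,4.000)
cell (5,1): code 0010 → (5.000,1.587)–(5.581,2.000)
cell (5,2): code 0111 → (5.581,2.000)–(6.000,2.407)
cell (5,4): code 1001 → (6.000,4.130)–(5.000,4.037)
cell (6,2): code 0010 → (6.000,2.407)–(6.579,3.000)
cell (6,3): code 0011 → (6.579,3.000)–(6.275,4.000)
cell (6,4): code 0001 → (6.275,4.000)–(6.000,4.130)
total: 18 segments, chained into 1 closed loop(s), length Σ = 13.867116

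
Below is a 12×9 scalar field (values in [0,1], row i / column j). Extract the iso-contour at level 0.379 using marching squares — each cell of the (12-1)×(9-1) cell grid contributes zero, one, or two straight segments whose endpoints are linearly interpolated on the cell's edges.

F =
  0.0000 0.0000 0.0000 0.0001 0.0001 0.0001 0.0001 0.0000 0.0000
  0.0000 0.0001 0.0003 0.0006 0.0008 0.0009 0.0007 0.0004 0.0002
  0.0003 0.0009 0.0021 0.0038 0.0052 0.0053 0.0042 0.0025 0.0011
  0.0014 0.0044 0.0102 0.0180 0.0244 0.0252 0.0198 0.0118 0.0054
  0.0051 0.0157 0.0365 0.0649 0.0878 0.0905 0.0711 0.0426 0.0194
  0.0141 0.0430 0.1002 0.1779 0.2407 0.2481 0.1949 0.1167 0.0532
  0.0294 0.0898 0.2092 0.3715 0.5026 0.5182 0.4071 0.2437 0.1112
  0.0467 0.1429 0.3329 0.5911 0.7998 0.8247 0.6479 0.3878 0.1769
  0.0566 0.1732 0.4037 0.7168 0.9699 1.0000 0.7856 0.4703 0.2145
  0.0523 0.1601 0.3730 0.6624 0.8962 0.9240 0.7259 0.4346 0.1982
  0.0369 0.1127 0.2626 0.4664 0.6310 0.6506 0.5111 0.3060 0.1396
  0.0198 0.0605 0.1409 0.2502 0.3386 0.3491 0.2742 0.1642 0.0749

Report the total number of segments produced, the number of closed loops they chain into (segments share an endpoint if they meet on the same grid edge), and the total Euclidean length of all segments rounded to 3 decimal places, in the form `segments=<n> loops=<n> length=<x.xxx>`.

segments=22 loops=1 length=17.010

cell (5,3): code 0100 → (5.528,4.000)–(6.000,3.057)
cell (5,4): code 1100 → (5.485,5.000)–(5.528,4.000)
cell (5,5): code 1100 → (5.868,6.000)–(5.485,5.000)
cell (5,6): code 1000 → (6.000,6.172)–(5.868,6.000)
cell (6,2): code 0100 → (6.034,3.000)–(7.000,2.179)
cell (6,3): code 1110 → (6.000,3.057)–(6.034,3.000)
cell (6,6): code 1101 → (6.939,7.000)–(6.000,6.172)
cell (6,7): code 1000 → (7.000,7.042)–(6.939,7.000)
cell (7,1): code 0100 → (7.651,2.000)–(8.000,1.893)
cell (7,2): code 1110 → (7.000,2.179)–(7.651,2.000)
cell (7,7): code 1001 → (8.000,7.357)–(7.000,7.042)
cell (8,1): code 0010 → (8.000,1.893)–(8.805,2.000)
cell (8,2): code 0111 → (8.805,2.000)–(9.000,2.021)
cell (8,7): code 1001 → (9.000,7.235)–(8.000,7.357)
cell (9,2): code 0110 → (9.000,2.021)–(10.000,2.571)
cell (9,6): code 1011 → (10.000,6.644)–(9.432,7.000)
cell (9,7): code 0001 → (9.432,7.000)–(9.000,7.235)
cell (10,2): code 0010 → (10.000,2.571)–(10.404,3.000)
cell (10,3): code 0011 → (10.404,3.000)–(10.862,4.000)
cell (10,4): code 0011 → (10.862,4.000)–(10.901,5.000)
cell (10,5): code 0011 → (10.901,5.000)–(10.558,6.000)
cell (10,6): code 0001 → (10.558,6.000)–(10.000,6.644)
total: 22 segments, chained into 1 closed loop(s), length Σ = 17.010401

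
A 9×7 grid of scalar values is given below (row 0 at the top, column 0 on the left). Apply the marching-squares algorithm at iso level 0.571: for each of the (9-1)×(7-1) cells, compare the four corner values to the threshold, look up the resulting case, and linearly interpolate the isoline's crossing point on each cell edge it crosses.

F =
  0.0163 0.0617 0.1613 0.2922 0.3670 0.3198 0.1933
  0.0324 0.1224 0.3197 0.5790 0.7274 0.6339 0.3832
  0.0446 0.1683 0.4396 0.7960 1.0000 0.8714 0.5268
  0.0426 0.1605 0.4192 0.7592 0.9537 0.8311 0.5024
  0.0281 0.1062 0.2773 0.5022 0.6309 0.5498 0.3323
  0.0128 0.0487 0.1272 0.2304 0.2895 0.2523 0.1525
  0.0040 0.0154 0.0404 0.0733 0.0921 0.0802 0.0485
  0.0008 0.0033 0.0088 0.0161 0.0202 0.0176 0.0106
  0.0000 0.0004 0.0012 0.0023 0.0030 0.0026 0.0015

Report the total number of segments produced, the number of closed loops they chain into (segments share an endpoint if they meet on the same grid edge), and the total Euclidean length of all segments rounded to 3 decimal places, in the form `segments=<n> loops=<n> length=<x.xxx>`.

segments=14 loops=1 length=11.080

cell (0,2): code 0100 → (0.972,3.000)–(1.000,2.969)
cell (0,3): code 1100 → (0.566,4.000)–(0.972,3.000)
cell (0,4): code 1100 → (0.800,5.000)–(0.566,4.000)
cell (0,5): code 1000 → (1.000,5.251)–(0.800,5.000)
cell (1,2): code 0110 → (1.000,2.969)–(2.000,2.369)
cell (1,5): code 1001 → (2.000,5.872)–(1.000,5.251)
cell (2,2): code 0110 → (2.000,2.369)–(3.000,2.446)
cell (2,5): code 1001 → (3.000,5.791)–(2.000,5.872)
cell (3,2): code 0010 → (3.000,2.446)–(3.732,3.000)
cell (3,3): code 0111 → (3.732,3.000)–(4.000,3.535)
cell (3,4): code 1011 → (4.000,4.739)–(3.925,5.000)
cell (3,5): code 0001 → (3.925,5.000)–(3.000,5.791)
cell (4,3): code 0010 → (4.000,3.535)–(4.175,4.000)
cell (4,4): code 0001 → (4.175,4.000)–(4.000,4.739)
total: 14 segments, chained into 1 closed loop(s), length Σ = 11.080007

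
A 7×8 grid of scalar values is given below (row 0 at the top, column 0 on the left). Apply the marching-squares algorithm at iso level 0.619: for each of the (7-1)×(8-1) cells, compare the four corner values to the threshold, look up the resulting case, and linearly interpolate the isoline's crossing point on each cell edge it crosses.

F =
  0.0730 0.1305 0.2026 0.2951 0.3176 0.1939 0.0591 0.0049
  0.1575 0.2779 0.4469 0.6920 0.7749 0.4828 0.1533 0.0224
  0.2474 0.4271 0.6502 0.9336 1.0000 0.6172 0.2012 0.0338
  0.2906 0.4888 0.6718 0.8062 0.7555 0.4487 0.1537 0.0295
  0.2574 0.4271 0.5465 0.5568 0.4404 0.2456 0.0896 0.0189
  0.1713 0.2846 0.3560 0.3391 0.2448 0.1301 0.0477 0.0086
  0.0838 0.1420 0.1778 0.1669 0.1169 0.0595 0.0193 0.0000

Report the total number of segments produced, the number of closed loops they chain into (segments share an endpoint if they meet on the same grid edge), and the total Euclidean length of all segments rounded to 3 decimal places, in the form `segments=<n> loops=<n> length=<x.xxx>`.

segments=12 loops=1 length=9.791

cell (0,2): code 0100 → (0.816,3.000)–(1.000,2.702)
cell (0,3): code 1100 → (0.659,4.000)–(0.816,3.000)
cell (0,4): code 1000 → (1.000,4.534)–(0.659,4.000)
cell (1,1): code 0100 → (1.847,2.000)–(2.000,1.860)
cell (1,2): code 1110 → (1.000,2.702)–(1.847,2.000)
cell (1,4): code 1001 → (2.000,4.995)–(1.000,4.534)
cell (2,1): code 0110 → (2.000,1.860)–(3.000,1.711)
cell (2,4): code 1001 → (3.000,4.445)–(2.000,4.995)
cell (3,1): code 0010 → (3.000,1.711)–(3.421,2.000)
cell (3,2): code 0011 → (3.421,2.000)–(3.751,3.000)
cell (3,3): code 0011 → (3.751,3.000)–(3.433,4.000)
cell (3,4): code 0001 → (3.433,4.000)–(3.000,4.445)
total: 12 segments, chained into 1 closed loop(s), length Σ = 9.790547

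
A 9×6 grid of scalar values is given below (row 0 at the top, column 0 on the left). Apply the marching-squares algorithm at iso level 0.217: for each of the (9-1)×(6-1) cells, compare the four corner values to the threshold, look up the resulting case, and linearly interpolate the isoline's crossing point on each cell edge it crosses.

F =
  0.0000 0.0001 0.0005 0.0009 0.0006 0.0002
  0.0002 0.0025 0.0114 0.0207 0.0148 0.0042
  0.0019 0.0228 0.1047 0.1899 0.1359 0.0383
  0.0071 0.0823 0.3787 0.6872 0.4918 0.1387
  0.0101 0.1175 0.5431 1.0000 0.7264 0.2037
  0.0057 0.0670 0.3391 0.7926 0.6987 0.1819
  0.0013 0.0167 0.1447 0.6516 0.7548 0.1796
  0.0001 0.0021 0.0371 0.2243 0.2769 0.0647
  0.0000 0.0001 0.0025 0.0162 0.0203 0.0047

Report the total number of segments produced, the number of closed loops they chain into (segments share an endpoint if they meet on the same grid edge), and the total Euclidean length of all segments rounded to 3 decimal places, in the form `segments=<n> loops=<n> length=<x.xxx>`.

segments=16 loops=1 length=14.164

cell (2,1): code 0100 → (2.410,2.000)–(3.000,1.454)
cell (2,2): code 1100 → (2.054,3.000)–(2.410,2.000)
cell (2,3): code 1100 → (2.228,4.000)–(2.054,3.000)
cell (2,4): code 1000 → (3.000,4.778)–(2.228,4.000)
cell (3,1): code 0110 → (3.000,1.454)–(4.000,1.234)
cell (3,4): code 1001 → (4.000,4.975)–(3.000,4.778)
cell (4,1): code 0110 → (4.000,1.234)–(5.000,1.551)
cell (4,4): code 1001 → (5.000,4.932)–(4.000,4.975)
cell (5,1): code 0010 → (5.000,1.551)–(5.628,2.000)
cell (5,2): code 0111 → (5.628,2.000)–(6.000,2.143)
cell (5,4): code 1001 → (6.000,4.935)–(5.000,4.932)
cell (6,2): code 0110 → (6.000,2.143)–(7.000,2.961)
cell (6,4): code 1001 → (7.000,4.282)–(6.000,4.935)
cell (7,2): code 0010 → (7.000,2.961)–(7.035,3.000)
cell (7,3): code 0011 → (7.035,3.000)–(7.233,4.000)
cell (7,4): code 0001 → (7.233,4.000)–(7.000,4.282)
total: 16 segments, chained into 1 closed loop(s), length Σ = 14.164200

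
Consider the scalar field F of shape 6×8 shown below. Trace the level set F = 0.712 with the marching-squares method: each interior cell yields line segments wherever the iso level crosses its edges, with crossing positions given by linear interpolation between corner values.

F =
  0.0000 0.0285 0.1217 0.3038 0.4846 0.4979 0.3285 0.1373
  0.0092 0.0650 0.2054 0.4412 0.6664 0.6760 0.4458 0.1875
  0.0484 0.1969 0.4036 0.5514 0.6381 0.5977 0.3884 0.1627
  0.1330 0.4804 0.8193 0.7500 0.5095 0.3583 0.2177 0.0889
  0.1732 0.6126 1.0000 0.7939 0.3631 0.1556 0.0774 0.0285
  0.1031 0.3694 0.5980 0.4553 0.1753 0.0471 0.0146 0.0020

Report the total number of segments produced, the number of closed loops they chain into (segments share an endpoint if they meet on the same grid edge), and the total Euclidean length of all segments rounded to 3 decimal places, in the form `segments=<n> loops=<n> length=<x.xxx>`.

segments=8 loops=1 length=6.194

cell (2,1): code 0100 → (2.742,2.000)–(3.000,1.683)
cell (2,2): code 1100 → (2.809,3.000)–(2.742,2.000)
cell (2,3): code 1000 → (3.000,3.158)–(2.809,3.000)
cell (3,1): code 0110 → (3.000,1.683)–(4.000,1.257)
cell (3,3): code 1001 → (4.000,3.190)–(3.000,3.158)
cell (4,1): code 0010 → (4.000,1.257)–(4.716,2.000)
cell (4,2): code 0011 → (4.716,2.000)–(4.242,3.000)
cell (4,3): code 0001 → (4.242,3.000)–(4.000,3.190)
total: 8 segments, chained into 1 closed loop(s), length Σ = 6.193623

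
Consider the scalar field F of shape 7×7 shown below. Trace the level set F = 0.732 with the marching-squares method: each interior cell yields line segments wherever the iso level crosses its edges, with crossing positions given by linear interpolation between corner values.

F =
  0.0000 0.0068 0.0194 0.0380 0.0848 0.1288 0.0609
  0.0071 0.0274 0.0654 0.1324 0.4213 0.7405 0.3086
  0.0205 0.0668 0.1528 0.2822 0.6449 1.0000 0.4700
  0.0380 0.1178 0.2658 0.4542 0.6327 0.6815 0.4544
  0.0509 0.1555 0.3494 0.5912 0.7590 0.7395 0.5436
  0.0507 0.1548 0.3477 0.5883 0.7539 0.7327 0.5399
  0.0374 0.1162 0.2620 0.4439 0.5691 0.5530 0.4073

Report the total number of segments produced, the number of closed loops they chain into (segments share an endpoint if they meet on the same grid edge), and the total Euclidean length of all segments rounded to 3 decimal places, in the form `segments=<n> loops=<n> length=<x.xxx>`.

cell (0,4): code 0100 → (0.986,5.000)–(1.000,4.973)
cell (0,5): code 1000 → (1.000,5.020)–(0.986,5.000)
cell (1,4): code 0110 → (1.000,4.973)–(2.000,4.245)
cell (1,5): code 1001 → (2.000,5.506)–(1.000,5.020)
cell (2,4): code 0010 → (2.000,4.245)–(2.841,5.000)
cell (2,5): code 0001 → (2.841,5.000)–(2.000,5.506)
cell (3,3): code 0100 → (3.786,4.000)–(4.000,3.839)
cell (3,4): code 1100 → (3.871,5.000)–(3.786,4.000)
cell (3,5): code 1000 → (4.000,5.038)–(3.871,5.000)
cell (4,3): code 0110 → (4.000,3.839)–(5.000,3.868)
cell (4,5): code 1001 → (5.000,5.004)–(4.000,5.038)
cell (5,3): code 0010 → (5.000,3.868)–(5.119,4.000)
cell (5,4): code 0011 → (5.119,4.000)–(5.004,5.000)
cell (5,5): code 0001 → (5.004,5.000)–(5.000,5.004)
total: 14 segments, chained into 2 closed loop(s), length Σ = 9.111397

segments=14 loops=2 length=9.111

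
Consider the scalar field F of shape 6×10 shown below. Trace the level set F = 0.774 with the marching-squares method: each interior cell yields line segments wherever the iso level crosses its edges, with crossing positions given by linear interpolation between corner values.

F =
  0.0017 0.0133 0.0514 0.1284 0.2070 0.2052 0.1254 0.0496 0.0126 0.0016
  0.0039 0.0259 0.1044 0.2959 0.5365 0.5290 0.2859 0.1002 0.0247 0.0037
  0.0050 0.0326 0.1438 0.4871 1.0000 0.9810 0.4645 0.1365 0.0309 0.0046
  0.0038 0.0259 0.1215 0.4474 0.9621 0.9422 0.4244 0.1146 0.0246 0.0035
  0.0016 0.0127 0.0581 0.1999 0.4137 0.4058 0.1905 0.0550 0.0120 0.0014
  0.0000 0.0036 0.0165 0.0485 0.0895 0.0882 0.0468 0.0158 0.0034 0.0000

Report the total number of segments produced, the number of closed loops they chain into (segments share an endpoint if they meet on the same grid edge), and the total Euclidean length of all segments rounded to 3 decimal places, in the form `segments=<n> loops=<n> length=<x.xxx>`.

cell (1,3): code 0100 → (1.512,4.000)–(2.000,3.559)
cell (1,4): code 1100 → (1.542,5.000)–(1.512,4.000)
cell (1,5): code 1000 → (2.000,5.401)–(1.542,5.000)
cell (2,3): code 0110 → (2.000,3.559)–(3.000,3.635)
cell (2,5): code 1001 → (3.000,5.325)–(2.000,5.401)
cell (3,3): code 0010 → (3.000,3.635)–(3.343,4.000)
cell (3,4): code 0011 → (3.343,4.000)–(3.314,5.000)
cell (3,5): code 0001 → (3.314,5.000)–(3.000,5.325)
total: 8 segments, chained into 1 closed loop(s), length Σ = 6.225029

segments=8 loops=1 length=6.225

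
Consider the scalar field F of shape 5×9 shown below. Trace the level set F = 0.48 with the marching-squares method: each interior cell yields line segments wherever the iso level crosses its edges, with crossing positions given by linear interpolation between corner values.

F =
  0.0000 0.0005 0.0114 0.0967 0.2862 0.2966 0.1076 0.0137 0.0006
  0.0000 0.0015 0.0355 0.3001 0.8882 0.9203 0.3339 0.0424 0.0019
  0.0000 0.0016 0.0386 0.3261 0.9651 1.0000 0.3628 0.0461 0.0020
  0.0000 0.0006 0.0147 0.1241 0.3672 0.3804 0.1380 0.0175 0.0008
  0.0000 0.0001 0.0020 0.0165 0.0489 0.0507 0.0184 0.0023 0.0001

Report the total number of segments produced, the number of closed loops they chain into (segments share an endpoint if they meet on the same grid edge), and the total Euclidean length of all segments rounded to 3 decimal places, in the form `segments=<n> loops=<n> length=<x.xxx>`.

cell (0,3): code 0100 → (0.322,4.000)–(1.000,3.306)
cell (0,4): code 1100 → (0.294,5.000)–(0.322,4.000)
cell (0,5): code 1000 → (1.000,5.751)–(0.294,5.000)
cell (1,3): code 0110 → (1.000,3.306)–(2.000,3.241)
cell (1,5): code 1001 → (2.000,5.816)–(1.000,5.751)
cell (2,3): code 0010 → (2.000,3.241)–(2.811,4.000)
cell (2,4): code 0011 → (2.811,4.000)–(2.839,5.000)
cell (2,5): code 0001 → (2.839,5.000)–(2.000,5.816)
total: 8 segments, chained into 1 closed loop(s), length Σ = 8.287682

segments=8 loops=1 length=8.288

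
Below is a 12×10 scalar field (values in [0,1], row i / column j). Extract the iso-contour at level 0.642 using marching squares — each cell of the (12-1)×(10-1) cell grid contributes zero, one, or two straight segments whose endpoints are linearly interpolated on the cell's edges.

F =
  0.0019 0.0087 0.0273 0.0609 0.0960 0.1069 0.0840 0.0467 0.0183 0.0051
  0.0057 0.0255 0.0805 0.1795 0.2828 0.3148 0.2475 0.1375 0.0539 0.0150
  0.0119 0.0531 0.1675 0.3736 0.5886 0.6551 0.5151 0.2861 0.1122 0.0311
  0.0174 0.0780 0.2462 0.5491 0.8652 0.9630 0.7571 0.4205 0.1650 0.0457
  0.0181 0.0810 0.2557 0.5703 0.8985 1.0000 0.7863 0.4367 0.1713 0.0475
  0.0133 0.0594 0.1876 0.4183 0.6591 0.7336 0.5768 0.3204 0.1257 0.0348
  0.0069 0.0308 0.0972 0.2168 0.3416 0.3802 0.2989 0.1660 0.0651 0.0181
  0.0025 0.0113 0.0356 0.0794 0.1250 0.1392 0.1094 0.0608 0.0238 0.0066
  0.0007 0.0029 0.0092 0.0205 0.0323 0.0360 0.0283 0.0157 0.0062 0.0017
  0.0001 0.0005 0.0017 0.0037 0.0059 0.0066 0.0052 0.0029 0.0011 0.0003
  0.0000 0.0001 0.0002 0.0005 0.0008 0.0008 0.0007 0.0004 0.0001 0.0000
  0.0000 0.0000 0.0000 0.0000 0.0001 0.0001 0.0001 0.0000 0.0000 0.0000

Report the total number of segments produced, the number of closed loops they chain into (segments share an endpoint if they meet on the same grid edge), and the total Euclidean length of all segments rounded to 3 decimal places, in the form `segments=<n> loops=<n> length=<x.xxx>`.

segments=14 loops=1 length=10.137

cell (1,4): code 0100 → (1.962,5.000)–(2.000,4.803)
cell (1,5): code 1000 → (2.000,5.094)–(1.962,5.000)
cell (2,3): code 0100 → (2.193,4.000)–(3.000,3.294)
cell (2,4): code 1110 → (2.000,4.803)–(2.193,4.000)
cell (2,5): code 1101 → (2.524,6.000)–(2.000,5.094)
cell (2,6): code 1000 → (3.000,6.342)–(2.524,6.000)
cell (3,3): code 0110 → (3.000,3.294)–(4.000,3.218)
cell (3,6): code 1001 → (4.000,6.413)–(3.000,6.342)
cell (4,3): code 0110 → (4.000,3.218)–(5.000,3.929)
cell (4,5): code 1011 → (5.000,5.584)–(4.689,6.000)
cell (4,6): code 0001 → (4.689,6.000)–(4.000,6.413)
cell (5,3): code 0010 → (5.000,3.929)–(5.054,4.000)
cell (5,4): code 0011 → (5.054,4.000)–(5.259,5.000)
cell (5,5): code 0001 → (5.259,5.000)–(5.000,5.584)
total: 14 segments, chained into 1 closed loop(s), length Σ = 10.136544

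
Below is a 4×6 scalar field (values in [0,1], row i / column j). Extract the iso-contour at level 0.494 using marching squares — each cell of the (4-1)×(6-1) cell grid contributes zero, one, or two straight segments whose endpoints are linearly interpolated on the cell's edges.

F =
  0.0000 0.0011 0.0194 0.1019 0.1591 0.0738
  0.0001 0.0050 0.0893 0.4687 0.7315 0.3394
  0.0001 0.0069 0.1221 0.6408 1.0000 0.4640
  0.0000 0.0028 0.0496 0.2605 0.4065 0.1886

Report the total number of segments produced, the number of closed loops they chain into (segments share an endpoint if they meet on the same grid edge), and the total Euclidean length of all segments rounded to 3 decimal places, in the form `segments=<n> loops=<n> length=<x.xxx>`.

cell (0,3): code 0100 → (0.585,4.000)–(1.000,3.096)
cell (0,4): code 1000 → (1.000,4.606)–(0.585,4.000)
cell (1,2): code 0100 → (1.147,3.000)–(2.000,2.717)
cell (1,3): code 1110 → (1.000,3.096)–(1.147,3.000)
cell (1,4): code 1001 → (2.000,4.944)–(1.000,4.606)
cell (2,2): code 0010 → (2.000,2.717)–(2.386,3.000)
cell (2,3): code 0011 → (2.386,3.000)–(2.853,4.000)
cell (2,4): code 0001 → (2.853,4.000)–(2.000,4.944)
total: 8 segments, chained into 1 closed loop(s), length Σ = 6.712909

segments=8 loops=1 length=6.713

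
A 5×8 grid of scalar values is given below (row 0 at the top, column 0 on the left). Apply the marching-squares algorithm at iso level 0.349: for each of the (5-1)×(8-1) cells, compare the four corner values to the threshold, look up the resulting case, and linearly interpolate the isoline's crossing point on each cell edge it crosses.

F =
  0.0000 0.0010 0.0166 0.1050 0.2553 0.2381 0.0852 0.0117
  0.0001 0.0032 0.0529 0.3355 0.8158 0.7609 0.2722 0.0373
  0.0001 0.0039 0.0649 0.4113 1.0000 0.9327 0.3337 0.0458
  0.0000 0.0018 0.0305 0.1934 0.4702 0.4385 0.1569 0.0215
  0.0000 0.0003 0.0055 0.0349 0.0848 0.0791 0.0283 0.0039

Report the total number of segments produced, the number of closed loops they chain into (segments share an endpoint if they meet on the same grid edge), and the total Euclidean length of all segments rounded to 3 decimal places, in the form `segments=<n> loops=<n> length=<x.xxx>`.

cell (0,3): code 0100 → (0.167,4.000)–(1.000,3.028)
cell (0,4): code 1100 → (0.212,5.000)–(0.167,4.000)
cell (0,5): code 1000 → (1.000,5.843)–(0.212,5.000)
cell (1,2): code 0100 → (1.178,3.000)–(2.000,2.820)
cell (1,3): code 1110 → (1.000,3.028)–(1.178,3.000)
cell (1,5): code 1001 → (2.000,5.974)–(1.000,5.843)
cell (2,2): code 0010 → (2.000,2.820)–(2.286,3.000)
cell (2,3): code 0111 → (2.286,3.000)–(3.000,3.562)
cell (2,5): code 1001 → (3.000,5.318)–(2.000,5.974)
cell (3,3): code 0010 → (3.000,3.562)–(3.314,4.000)
cell (3,4): code 0011 → (3.314,4.000)–(3.249,5.000)
cell (3,5): code 0001 → (3.249,5.000)–(3.000,5.318)
total: 12 segments, chained into 1 closed loop(s), length Σ = 9.852835

segments=12 loops=1 length=9.853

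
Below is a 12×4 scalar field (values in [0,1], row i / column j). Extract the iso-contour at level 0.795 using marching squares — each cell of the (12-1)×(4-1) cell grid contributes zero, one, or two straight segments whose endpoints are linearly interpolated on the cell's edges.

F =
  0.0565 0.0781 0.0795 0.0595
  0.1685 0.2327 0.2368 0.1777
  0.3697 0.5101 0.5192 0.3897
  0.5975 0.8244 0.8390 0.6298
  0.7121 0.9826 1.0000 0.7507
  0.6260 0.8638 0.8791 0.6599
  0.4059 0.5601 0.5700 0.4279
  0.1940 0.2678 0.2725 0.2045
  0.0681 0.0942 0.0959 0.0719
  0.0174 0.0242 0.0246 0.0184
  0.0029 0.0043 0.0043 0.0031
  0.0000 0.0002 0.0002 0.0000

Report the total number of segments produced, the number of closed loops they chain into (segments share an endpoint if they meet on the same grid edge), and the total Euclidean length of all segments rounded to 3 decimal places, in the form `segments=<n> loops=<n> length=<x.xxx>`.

cell (2,0): code 0100 → (2.906,1.000)–(3.000,0.870)
cell (2,1): code 1100 → (2.862,2.000)–(2.906,1.000)
cell (2,2): code 1000 → (3.000,2.210)–(2.862,2.000)
cell (3,0): code 0110 → (3.000,0.870)–(4.000,0.306)
cell (3,2): code 1001 → (4.000,2.822)–(3.000,2.210)
cell (4,0): code 0110 → (4.000,0.306)–(5.000,0.711)
cell (4,2): code 1001 → (5.000,2.384)–(4.000,2.822)
cell (5,0): code 0010 → (5.000,0.711)–(5.227,1.000)
cell (5,1): code 0011 → (5.227,1.000)–(5.272,2.000)
cell (5,2): code 0001 → (5.272,2.000)–(5.000,2.384)
total: 10 segments, chained into 1 closed loop(s), length Σ = 7.741988

segments=10 loops=1 length=7.742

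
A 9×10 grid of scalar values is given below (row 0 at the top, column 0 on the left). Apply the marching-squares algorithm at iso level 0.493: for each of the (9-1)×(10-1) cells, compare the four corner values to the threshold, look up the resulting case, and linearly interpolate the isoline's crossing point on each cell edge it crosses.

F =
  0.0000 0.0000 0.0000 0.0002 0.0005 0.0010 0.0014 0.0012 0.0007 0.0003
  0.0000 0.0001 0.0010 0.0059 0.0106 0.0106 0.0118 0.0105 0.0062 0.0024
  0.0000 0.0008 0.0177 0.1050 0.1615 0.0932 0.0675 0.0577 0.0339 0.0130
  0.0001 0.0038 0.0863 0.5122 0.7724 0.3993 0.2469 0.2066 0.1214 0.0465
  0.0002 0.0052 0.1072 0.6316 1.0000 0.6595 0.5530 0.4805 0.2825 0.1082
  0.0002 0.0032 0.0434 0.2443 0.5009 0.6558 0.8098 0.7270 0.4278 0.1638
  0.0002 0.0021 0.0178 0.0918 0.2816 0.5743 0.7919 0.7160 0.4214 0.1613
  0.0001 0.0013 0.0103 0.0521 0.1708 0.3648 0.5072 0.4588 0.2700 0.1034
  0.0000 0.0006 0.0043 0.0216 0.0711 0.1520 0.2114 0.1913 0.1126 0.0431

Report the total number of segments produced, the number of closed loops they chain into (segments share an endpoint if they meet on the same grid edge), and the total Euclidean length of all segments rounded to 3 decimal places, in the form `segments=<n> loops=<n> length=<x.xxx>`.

segments=20 loops=1 length=14.544

cell (2,2): code 0100 → (2.953,3.000)–(3.000,2.955)
cell (2,3): code 1100 → (2.543,4.000)–(2.953,3.000)
cell (2,4): code 1000 → (3.000,4.749)–(2.543,4.000)
cell (3,2): code 0110 → (3.000,2.955)–(4.000,2.736)
cell (3,4): code 1101 → (3.360,5.000)–(3.000,4.749)
cell (3,5): code 1100 → (3.804,6.000)–(3.360,5.000)
cell (3,6): code 1000 → (4.000,6.828)–(3.804,6.000)
cell (4,2): code 0010 → (4.000,2.736)–(4.358,3.000)
cell (4,3): code 0111 → (4.358,3.000)–(5.000,3.969)
cell (4,6): code 1101 → (4.051,7.000)–(4.000,6.828)
cell (4,7): code 1000 → (5.000,7.782)–(4.051,7.000)
cell (5,3): code 0010 → (5.000,3.969)–(5.036,4.000)
cell (5,4): code 0111 → (5.036,4.000)–(6.000,4.722)
cell (5,7): code 1001 → (6.000,7.757)–(5.000,7.782)
cell (6,4): code 0010 → (6.000,4.722)–(6.388,5.000)
cell (6,5): code 0111 → (6.388,5.000)–(7.000,5.900)
cell (6,6): code 1011 → (7.000,6.293)–(6.867,7.000)
cell (6,7): code 0001 → (6.867,7.000)–(6.000,7.757)
cell (7,5): code 0010 → (7.000,5.900)–(7.048,6.000)
cell (7,6): code 0001 → (7.048,6.000)–(7.000,6.293)
total: 20 segments, chained into 1 closed loop(s), length Σ = 14.544084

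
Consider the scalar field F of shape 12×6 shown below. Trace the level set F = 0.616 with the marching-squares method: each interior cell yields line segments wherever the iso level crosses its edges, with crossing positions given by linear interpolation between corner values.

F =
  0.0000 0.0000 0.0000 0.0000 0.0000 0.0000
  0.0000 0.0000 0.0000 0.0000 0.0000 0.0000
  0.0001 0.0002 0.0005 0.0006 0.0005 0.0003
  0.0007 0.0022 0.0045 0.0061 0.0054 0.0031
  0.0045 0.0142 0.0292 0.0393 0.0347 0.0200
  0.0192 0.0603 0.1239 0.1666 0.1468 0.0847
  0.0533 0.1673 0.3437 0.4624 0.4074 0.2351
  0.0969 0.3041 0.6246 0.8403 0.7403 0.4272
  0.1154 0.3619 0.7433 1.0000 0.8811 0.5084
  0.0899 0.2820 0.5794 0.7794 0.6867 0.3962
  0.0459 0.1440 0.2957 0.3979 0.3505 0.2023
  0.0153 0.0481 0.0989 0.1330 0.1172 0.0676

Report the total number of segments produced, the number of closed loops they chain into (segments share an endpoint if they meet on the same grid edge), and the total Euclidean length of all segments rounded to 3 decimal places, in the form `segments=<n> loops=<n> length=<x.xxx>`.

cell (6,1): code 0100 → (6.969,2.000)–(7.000,1.973)
cell (6,2): code 1100 → (6.406,3.000)–(6.969,2.000)
cell (6,3): code 1100 → (6.627,4.000)–(6.406,3.000)
cell (6,4): code 1000 → (7.000,4.397)–(6.627,4.000)
cell (7,1): code 0110 → (7.000,1.973)–(8.000,1.666)
cell (7,4): code 1001 → (8.000,4.711)–(7.000,4.397)
cell (8,1): code 0010 → (8.000,1.666)–(8.777,2.000)
cell (8,2): code 0111 → (8.777,2.000)–(9.000,2.183)
cell (8,4): code 1001 → (9.000,4.243)–(8.000,4.711)
cell (9,2): code 0010 → (9.000,2.183)–(9.428,3.000)
cell (9,3): code 0011 → (9.428,3.000)–(9.210,4.000)
cell (9,4): code 0001 → (9.210,4.000)–(9.000,4.243)
total: 12 segments, chained into 1 closed loop(s), length Σ = 9.357229

segments=12 loops=1 length=9.357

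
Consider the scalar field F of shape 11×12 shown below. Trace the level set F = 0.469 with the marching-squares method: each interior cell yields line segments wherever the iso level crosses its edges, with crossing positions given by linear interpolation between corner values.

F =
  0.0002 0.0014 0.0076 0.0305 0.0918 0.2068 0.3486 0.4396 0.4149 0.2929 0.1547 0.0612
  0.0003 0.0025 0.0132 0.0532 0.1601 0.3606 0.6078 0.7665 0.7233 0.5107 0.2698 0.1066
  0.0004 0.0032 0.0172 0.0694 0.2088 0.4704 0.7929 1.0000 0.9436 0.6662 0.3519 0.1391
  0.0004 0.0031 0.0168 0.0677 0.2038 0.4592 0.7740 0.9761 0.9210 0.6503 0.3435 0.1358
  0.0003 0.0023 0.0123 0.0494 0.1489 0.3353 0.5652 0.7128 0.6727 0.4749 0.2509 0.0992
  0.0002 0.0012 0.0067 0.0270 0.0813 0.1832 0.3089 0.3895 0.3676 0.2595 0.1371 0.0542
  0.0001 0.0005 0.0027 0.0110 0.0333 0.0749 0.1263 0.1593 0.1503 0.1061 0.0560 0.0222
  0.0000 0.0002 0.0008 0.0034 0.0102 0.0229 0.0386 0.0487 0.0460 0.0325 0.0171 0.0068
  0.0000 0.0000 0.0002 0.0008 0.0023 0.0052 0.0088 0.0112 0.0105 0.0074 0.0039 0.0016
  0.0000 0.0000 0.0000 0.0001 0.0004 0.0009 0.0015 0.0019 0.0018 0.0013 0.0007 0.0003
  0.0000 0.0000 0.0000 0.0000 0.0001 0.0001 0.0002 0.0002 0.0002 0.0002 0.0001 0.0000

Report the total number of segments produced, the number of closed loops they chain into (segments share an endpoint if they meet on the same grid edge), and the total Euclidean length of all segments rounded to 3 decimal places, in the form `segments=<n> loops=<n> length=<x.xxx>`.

cell (0,5): code 0100 → (0.465,6.000)–(1.000,5.439)
cell (0,6): code 1100 → (0.090,7.000)–(0.465,6.000)
cell (0,7): code 1100 → (0.175,8.000)–(0.090,7.000)
cell (0,8): code 1100 → (0.809,9.000)–(0.175,8.000)
cell (0,9): code 1000 → (1.000,9.173)–(0.809,9.000)
cell (1,4): code 0100 → (1.987,5.000)–(2.000,4.995)
cell (1,5): code 1110 → (1.000,5.439)–(1.987,5.000)
cell (1,9): code 1001 → (2.000,9.627)–(1.000,9.173)
cell (2,4): code 0010 → (2.000,4.995)–(2.125,5.000)
cell (2,5): code 0111 → (2.125,5.000)–(3.000,5.031)
cell (2,9): code 1001 → (3.000,9.591)–(2.000,9.627)
cell (3,5): code 0110 → (3.000,5.031)–(4.000,5.582)
cell (3,9): code 1001 → (4.000,9.026)–(3.000,9.591)
cell (4,5): code 0010 → (4.000,5.582)–(4.375,6.000)
cell (4,6): code 0011 → (4.375,6.000)–(4.754,7.000)
cell (4,7): code 0011 → (4.754,7.000)–(4.668,8.000)
cell (4,8): code 0011 → (4.668,8.000)–(4.027,9.000)
cell (4,9): code 0001 → (4.027,9.000)–(4.000,9.026)
total: 18 segments, chained into 1 closed loop(s), length Σ = 14.633297

segments=18 loops=1 length=14.633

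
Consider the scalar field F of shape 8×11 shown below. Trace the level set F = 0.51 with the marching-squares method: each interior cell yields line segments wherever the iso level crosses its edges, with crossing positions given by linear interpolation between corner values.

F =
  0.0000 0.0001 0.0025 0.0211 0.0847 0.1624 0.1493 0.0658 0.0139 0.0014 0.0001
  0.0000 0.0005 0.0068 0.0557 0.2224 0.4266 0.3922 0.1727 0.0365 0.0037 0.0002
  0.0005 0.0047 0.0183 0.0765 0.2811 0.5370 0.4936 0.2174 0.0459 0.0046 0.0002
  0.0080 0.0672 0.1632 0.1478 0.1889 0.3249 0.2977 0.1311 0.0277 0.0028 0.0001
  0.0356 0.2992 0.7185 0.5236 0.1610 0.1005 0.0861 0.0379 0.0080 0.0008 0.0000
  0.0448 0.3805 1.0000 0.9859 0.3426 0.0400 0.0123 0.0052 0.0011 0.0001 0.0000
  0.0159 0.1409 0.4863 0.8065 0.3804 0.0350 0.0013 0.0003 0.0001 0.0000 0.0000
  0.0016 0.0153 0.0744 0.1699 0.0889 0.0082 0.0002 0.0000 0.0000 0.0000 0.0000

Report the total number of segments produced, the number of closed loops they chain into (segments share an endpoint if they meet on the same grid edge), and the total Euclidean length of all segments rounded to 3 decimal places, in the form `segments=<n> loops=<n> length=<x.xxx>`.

cell (1,4): code 0100 → (1.755,5.000)–(2.000,4.894)
cell (1,5): code 1000 → (2.000,5.622)–(1.755,5.000)
cell (2,4): code 0010 → (2.000,4.894)–(2.127,5.000)
cell (2,5): code 0001 → (2.127,5.000)–(2.000,5.622)
cell (3,1): code 0100 → (3.625,2.000)–(4.000,1.503)
cell (3,2): code 1100 → (3.964,3.000)–(3.625,2.000)
cell (3,3): code 1000 → (4.000,3.038)–(3.964,3.000)
cell (4,1): code 0110 → (4.000,1.503)–(5.000,1.209)
cell (4,3): code 1001 → (5.000,3.740)–(4.000,3.038)
cell (5,1): code 0010 → (5.000,1.209)–(5.954,2.000)
cell (5,2): code 0111 → (5.954,2.000)–(6.000,2.074)
cell (5,3): code 1001 → (6.000,3.696)–(5.000,3.740)
cell (6,2): code 0010 → (6.000,2.074)–(6.466,3.000)
cell (6,3): code 0001 → (6.466,3.000)–(6.000,3.696)
total: 14 segments, chained into 2 closed loop(s), length Σ = 9.931750

segments=14 loops=2 length=9.932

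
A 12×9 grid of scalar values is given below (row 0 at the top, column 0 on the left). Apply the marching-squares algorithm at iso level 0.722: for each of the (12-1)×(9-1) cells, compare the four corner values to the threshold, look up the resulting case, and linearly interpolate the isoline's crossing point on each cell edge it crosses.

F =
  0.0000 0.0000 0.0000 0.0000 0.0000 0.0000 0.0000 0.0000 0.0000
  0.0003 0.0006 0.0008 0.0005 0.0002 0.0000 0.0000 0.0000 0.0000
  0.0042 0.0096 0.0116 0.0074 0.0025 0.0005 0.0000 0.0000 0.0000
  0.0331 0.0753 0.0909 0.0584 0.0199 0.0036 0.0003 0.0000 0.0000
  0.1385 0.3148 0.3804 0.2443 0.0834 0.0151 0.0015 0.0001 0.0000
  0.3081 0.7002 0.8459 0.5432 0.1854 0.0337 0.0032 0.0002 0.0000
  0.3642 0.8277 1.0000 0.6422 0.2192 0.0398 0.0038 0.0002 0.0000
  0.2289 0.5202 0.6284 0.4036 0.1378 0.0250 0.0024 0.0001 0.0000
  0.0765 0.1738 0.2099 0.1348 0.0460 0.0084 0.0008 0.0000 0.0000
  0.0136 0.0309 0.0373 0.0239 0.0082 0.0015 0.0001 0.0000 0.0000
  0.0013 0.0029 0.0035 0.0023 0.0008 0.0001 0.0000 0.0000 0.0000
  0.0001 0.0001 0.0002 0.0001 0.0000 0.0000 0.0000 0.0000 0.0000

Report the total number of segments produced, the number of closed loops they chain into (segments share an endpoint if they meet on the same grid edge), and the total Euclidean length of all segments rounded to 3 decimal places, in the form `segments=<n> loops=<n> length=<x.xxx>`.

cell (4,1): code 0100 → (4.734,2.000)–(5.000,1.150)
cell (4,2): code 1000 → (5.000,2.409)–(4.734,2.000)
cell (5,0): code 0100 → (5.171,1.000)–(6.000,0.772)
cell (5,1): code 1110 → (5.000,1.150)–(5.171,1.000)
cell (5,2): code 1001 → (6.000,2.777)–(5.000,2.409)
cell (6,0): code 0010 → (6.000,0.772)–(6.344,1.000)
cell (6,1): code 0011 → (6.344,1.000)–(6.748,2.000)
cell (6,2): code 0001 → (6.748,2.000)–(6.000,2.777)
total: 8 segments, chained into 1 closed loop(s), length Σ = 6.101530

segments=8 loops=1 length=6.102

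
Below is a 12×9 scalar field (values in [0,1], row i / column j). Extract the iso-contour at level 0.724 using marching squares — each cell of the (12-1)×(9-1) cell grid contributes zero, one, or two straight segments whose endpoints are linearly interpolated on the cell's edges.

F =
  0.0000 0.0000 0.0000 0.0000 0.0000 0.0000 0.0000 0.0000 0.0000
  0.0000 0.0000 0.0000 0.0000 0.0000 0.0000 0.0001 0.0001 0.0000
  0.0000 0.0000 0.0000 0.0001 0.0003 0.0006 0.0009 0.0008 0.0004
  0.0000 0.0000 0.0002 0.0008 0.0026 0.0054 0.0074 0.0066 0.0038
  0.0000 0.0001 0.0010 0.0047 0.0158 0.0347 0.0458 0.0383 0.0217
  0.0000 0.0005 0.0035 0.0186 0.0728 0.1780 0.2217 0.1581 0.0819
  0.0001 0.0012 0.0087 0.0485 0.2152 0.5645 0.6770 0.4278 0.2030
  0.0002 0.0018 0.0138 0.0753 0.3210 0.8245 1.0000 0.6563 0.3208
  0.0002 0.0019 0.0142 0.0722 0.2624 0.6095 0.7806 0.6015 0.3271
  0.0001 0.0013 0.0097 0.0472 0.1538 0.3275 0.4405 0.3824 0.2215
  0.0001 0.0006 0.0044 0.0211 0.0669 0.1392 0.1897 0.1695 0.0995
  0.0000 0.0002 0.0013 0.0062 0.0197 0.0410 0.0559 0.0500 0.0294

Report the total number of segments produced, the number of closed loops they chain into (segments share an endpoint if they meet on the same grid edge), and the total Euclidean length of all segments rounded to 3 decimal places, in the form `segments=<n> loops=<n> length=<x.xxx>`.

segments=8 loops=1 length=5.915

cell (6,4): code 0100 → (6.613,5.000)–(7.000,4.800)
cell (6,5): code 1100 → (6.146,6.000)–(6.613,5.000)
cell (6,6): code 1000 → (7.000,6.803)–(6.146,6.000)
cell (7,4): code 0010 → (7.000,4.800)–(7.467,5.000)
cell (7,5): code 0111 → (7.467,5.000)–(8.000,5.669)
cell (7,6): code 1001 → (8.000,6.316)–(7.000,6.803)
cell (8,5): code 0010 → (8.000,5.669)–(8.166,6.000)
cell (8,6): code 0001 → (8.166,6.000)–(8.000,6.316)
total: 8 segments, chained into 1 closed loop(s), length Σ = 5.914984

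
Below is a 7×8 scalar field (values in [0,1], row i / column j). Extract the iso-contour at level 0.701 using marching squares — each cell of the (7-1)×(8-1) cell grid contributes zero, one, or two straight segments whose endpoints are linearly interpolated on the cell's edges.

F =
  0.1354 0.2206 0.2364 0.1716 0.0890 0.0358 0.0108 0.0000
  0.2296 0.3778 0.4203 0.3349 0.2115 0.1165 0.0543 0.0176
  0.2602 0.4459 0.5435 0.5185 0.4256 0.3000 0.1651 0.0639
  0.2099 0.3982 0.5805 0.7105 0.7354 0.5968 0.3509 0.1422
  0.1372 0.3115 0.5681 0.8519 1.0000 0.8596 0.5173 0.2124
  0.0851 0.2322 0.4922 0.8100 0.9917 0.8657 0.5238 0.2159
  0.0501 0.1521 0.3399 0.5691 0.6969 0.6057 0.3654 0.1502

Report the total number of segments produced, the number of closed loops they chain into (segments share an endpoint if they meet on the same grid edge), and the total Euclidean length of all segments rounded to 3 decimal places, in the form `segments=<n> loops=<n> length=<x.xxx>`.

cell (2,2): code 0100 → (2.951,3.000)–(3.000,2.927)
cell (2,3): code 1100 → (2.889,4.000)–(2.951,3.000)
cell (2,4): code 1000 → (3.000,4.248)–(2.889,4.000)
cell (3,2): code 0110 → (3.000,2.927)–(4.000,2.468)
cell (3,4): code 1101 → (3.396,5.000)–(3.000,4.248)
cell (3,5): code 1000 → (4.000,5.463)–(3.396,5.000)
cell (4,2): code 0110 → (4.000,2.468)–(5.000,2.657)
cell (4,5): code 1001 → (5.000,5.482)–(4.000,5.463)
cell (5,2): code 0010 → (5.000,2.657)–(5.452,3.000)
cell (5,3): code 0011 → (5.452,3.000)–(5.986,4.000)
cell (5,4): code 0011 → (5.986,4.000)–(5.633,5.000)
cell (5,5): code 0001 → (5.633,5.000)–(5.000,5.482)
total: 12 segments, chained into 1 closed loop(s), length Σ = 9.648246

segments=12 loops=1 length=9.648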